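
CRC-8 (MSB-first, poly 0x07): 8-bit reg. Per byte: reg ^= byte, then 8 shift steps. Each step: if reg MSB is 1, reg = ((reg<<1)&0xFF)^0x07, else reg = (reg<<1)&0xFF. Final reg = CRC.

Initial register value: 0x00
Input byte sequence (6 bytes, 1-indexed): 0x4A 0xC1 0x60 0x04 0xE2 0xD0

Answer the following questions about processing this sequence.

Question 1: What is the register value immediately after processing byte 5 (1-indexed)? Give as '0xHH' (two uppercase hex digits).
Answer: 0x98

Derivation:
After byte 1 (0x4A): reg=0xF1
After byte 2 (0xC1): reg=0x90
After byte 3 (0x60): reg=0xDE
After byte 4 (0x04): reg=0x08
After byte 5 (0xE2): reg=0x98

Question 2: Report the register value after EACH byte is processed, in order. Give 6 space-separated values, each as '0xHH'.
0xF1 0x90 0xDE 0x08 0x98 0xFF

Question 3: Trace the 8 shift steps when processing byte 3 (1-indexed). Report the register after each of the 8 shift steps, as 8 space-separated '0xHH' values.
Answer: 0xE7 0xC9 0x95 0x2D 0x5A 0xB4 0x6F 0xDE

Derivation:
After byte 1 (0x4A): reg=0xF1
After byte 2 (0xC1): reg=0x90
Register before byte 3: 0x90
After XOR with byte 0x60: 0xF0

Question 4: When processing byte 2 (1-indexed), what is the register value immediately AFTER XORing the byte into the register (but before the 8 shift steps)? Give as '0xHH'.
Answer: 0x30

Derivation:
Register before byte 2: 0xF1
Byte 2: 0xC1
0xF1 XOR 0xC1 = 0x30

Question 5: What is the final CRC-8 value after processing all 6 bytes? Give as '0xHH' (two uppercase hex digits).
Answer: 0xFF

Derivation:
After byte 1 (0x4A): reg=0xF1
After byte 2 (0xC1): reg=0x90
After byte 3 (0x60): reg=0xDE
After byte 4 (0x04): reg=0x08
After byte 5 (0xE2): reg=0x98
After byte 6 (0xD0): reg=0xFF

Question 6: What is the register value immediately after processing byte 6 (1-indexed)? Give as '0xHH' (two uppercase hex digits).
Answer: 0xFF

Derivation:
After byte 1 (0x4A): reg=0xF1
After byte 2 (0xC1): reg=0x90
After byte 3 (0x60): reg=0xDE
After byte 4 (0x04): reg=0x08
After byte 5 (0xE2): reg=0x98
After byte 6 (0xD0): reg=0xFF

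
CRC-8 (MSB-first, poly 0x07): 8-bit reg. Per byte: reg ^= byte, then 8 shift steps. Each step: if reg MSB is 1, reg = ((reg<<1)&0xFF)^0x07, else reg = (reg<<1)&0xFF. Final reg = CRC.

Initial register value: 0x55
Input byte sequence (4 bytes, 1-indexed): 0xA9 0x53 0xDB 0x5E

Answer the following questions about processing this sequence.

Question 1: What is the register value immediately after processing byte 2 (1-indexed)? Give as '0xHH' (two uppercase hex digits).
Answer: 0x56

Derivation:
After byte 1 (0xA9): reg=0xFA
After byte 2 (0x53): reg=0x56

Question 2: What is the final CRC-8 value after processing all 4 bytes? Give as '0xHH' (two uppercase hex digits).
Answer: 0xC2

Derivation:
After byte 1 (0xA9): reg=0xFA
After byte 2 (0x53): reg=0x56
After byte 3 (0xDB): reg=0xAA
After byte 4 (0x5E): reg=0xC2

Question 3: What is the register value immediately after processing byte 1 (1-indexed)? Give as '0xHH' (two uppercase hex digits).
After byte 1 (0xA9): reg=0xFA

Answer: 0xFA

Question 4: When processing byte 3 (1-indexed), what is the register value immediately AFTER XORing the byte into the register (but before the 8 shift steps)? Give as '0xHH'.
Register before byte 3: 0x56
Byte 3: 0xDB
0x56 XOR 0xDB = 0x8D

Answer: 0x8D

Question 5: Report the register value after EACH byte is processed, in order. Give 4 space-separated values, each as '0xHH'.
0xFA 0x56 0xAA 0xC2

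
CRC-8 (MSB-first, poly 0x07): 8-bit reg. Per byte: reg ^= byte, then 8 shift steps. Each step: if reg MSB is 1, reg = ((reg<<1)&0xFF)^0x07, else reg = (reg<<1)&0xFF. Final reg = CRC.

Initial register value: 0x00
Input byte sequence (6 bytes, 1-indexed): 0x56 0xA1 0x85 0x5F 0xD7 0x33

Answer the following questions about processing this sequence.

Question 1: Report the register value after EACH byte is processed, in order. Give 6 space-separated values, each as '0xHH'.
0xA5 0x1C 0xC6 0xC6 0x77 0xDB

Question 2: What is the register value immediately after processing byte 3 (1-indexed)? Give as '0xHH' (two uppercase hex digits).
After byte 1 (0x56): reg=0xA5
After byte 2 (0xA1): reg=0x1C
After byte 3 (0x85): reg=0xC6

Answer: 0xC6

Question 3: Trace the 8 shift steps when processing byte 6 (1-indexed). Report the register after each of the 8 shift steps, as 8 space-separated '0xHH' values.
Answer: 0x88 0x17 0x2E 0x5C 0xB8 0x77 0xEE 0xDB

Derivation:
After byte 1 (0x56): reg=0xA5
After byte 2 (0xA1): reg=0x1C
After byte 3 (0x85): reg=0xC6
After byte 4 (0x5F): reg=0xC6
After byte 5 (0xD7): reg=0x77
Register before byte 6: 0x77
After XOR with byte 0x33: 0x44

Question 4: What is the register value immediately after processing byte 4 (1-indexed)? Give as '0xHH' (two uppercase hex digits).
Answer: 0xC6

Derivation:
After byte 1 (0x56): reg=0xA5
After byte 2 (0xA1): reg=0x1C
After byte 3 (0x85): reg=0xC6
After byte 4 (0x5F): reg=0xC6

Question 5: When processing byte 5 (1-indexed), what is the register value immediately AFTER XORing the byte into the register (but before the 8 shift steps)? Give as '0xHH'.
Answer: 0x11

Derivation:
Register before byte 5: 0xC6
Byte 5: 0xD7
0xC6 XOR 0xD7 = 0x11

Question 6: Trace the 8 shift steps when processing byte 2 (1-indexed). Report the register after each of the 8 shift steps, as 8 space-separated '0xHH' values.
After byte 1 (0x56): reg=0xA5
Register before byte 2: 0xA5
After XOR with byte 0xA1: 0x04

Answer: 0x08 0x10 0x20 0x40 0x80 0x07 0x0E 0x1C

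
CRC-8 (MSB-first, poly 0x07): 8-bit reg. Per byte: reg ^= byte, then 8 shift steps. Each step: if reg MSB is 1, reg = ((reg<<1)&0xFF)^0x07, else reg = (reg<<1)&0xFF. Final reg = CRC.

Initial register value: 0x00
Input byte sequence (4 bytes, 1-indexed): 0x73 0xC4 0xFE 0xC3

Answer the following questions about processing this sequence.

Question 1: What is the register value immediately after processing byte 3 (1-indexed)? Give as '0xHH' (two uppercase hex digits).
Answer: 0x97

Derivation:
After byte 1 (0x73): reg=0x5E
After byte 2 (0xC4): reg=0xCF
After byte 3 (0xFE): reg=0x97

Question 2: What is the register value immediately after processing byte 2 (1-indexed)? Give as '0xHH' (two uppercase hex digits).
Answer: 0xCF

Derivation:
After byte 1 (0x73): reg=0x5E
After byte 2 (0xC4): reg=0xCF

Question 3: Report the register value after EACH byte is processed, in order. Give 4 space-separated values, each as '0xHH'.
0x5E 0xCF 0x97 0xAB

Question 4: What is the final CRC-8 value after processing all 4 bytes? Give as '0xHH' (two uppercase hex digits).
After byte 1 (0x73): reg=0x5E
After byte 2 (0xC4): reg=0xCF
After byte 3 (0xFE): reg=0x97
After byte 4 (0xC3): reg=0xAB

Answer: 0xAB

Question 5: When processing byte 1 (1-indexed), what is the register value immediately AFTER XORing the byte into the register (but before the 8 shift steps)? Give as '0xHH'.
Answer: 0x73

Derivation:
Register before byte 1: 0x00
Byte 1: 0x73
0x00 XOR 0x73 = 0x73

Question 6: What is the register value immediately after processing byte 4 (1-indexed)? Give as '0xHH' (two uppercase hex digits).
Answer: 0xAB

Derivation:
After byte 1 (0x73): reg=0x5E
After byte 2 (0xC4): reg=0xCF
After byte 3 (0xFE): reg=0x97
After byte 4 (0xC3): reg=0xAB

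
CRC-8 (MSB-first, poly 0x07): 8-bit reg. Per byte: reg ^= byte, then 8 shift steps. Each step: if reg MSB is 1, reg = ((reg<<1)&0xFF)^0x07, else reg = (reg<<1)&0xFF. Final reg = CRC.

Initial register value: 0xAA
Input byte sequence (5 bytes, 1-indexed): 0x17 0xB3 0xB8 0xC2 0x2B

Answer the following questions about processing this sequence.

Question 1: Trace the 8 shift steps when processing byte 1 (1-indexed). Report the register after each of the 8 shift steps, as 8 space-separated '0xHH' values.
Answer: 0x7D 0xFA 0xF3 0xE1 0xC5 0x8D 0x1D 0x3A

Derivation:
Register before byte 1: 0xAA
After XOR with byte 0x17: 0xBD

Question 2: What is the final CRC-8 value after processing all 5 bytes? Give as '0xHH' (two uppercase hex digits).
Answer: 0x3A

Derivation:
After byte 1 (0x17): reg=0x3A
After byte 2 (0xB3): reg=0xB6
After byte 3 (0xB8): reg=0x2A
After byte 4 (0xC2): reg=0x96
After byte 5 (0x2B): reg=0x3A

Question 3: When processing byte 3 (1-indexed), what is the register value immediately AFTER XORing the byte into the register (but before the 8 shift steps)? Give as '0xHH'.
Answer: 0x0E

Derivation:
Register before byte 3: 0xB6
Byte 3: 0xB8
0xB6 XOR 0xB8 = 0x0E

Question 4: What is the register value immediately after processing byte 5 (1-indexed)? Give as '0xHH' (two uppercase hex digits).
After byte 1 (0x17): reg=0x3A
After byte 2 (0xB3): reg=0xB6
After byte 3 (0xB8): reg=0x2A
After byte 4 (0xC2): reg=0x96
After byte 5 (0x2B): reg=0x3A

Answer: 0x3A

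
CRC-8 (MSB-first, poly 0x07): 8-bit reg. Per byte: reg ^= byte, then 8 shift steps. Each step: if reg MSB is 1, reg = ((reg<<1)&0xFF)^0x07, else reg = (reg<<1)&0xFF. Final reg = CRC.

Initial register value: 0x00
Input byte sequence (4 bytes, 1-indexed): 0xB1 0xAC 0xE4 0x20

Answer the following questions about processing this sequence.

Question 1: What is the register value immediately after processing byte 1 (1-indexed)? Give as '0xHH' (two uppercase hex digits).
After byte 1 (0xB1): reg=0x1E

Answer: 0x1E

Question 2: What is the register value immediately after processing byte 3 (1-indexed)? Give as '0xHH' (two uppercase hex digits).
After byte 1 (0xB1): reg=0x1E
After byte 2 (0xAC): reg=0x17
After byte 3 (0xE4): reg=0xD7

Answer: 0xD7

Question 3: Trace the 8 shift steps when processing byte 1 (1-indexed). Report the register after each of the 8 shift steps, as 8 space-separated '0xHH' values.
Register before byte 1: 0x00
After XOR with byte 0xB1: 0xB1

Answer: 0x65 0xCA 0x93 0x21 0x42 0x84 0x0F 0x1E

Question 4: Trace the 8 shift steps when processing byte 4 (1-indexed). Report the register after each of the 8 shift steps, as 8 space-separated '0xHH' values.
Answer: 0xE9 0xD5 0xAD 0x5D 0xBA 0x73 0xE6 0xCB

Derivation:
After byte 1 (0xB1): reg=0x1E
After byte 2 (0xAC): reg=0x17
After byte 3 (0xE4): reg=0xD7
Register before byte 4: 0xD7
After XOR with byte 0x20: 0xF7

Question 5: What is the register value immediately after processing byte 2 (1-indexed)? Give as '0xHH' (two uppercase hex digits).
After byte 1 (0xB1): reg=0x1E
After byte 2 (0xAC): reg=0x17

Answer: 0x17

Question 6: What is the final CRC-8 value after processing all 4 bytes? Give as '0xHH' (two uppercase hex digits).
After byte 1 (0xB1): reg=0x1E
After byte 2 (0xAC): reg=0x17
After byte 3 (0xE4): reg=0xD7
After byte 4 (0x20): reg=0xCB

Answer: 0xCB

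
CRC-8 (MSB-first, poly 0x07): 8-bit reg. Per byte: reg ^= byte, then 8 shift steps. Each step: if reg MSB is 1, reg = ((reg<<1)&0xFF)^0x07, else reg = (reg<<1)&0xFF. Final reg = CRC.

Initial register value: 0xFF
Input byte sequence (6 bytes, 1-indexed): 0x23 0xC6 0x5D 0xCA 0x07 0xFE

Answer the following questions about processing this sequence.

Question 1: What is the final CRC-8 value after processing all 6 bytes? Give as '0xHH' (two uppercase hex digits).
Answer: 0x6C

Derivation:
After byte 1 (0x23): reg=0x1A
After byte 2 (0xC6): reg=0x1A
After byte 3 (0x5D): reg=0xD2
After byte 4 (0xCA): reg=0x48
After byte 5 (0x07): reg=0xEA
After byte 6 (0xFE): reg=0x6C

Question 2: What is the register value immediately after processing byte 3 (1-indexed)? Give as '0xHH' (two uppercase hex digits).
Answer: 0xD2

Derivation:
After byte 1 (0x23): reg=0x1A
After byte 2 (0xC6): reg=0x1A
After byte 3 (0x5D): reg=0xD2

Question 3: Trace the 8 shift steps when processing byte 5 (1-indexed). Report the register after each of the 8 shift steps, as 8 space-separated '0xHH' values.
Answer: 0x9E 0x3B 0x76 0xEC 0xDF 0xB9 0x75 0xEA

Derivation:
After byte 1 (0x23): reg=0x1A
After byte 2 (0xC6): reg=0x1A
After byte 3 (0x5D): reg=0xD2
After byte 4 (0xCA): reg=0x48
Register before byte 5: 0x48
After XOR with byte 0x07: 0x4F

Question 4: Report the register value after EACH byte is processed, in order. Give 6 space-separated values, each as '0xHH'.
0x1A 0x1A 0xD2 0x48 0xEA 0x6C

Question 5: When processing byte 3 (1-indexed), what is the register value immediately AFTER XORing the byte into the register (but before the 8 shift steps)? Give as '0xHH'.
Answer: 0x47

Derivation:
Register before byte 3: 0x1A
Byte 3: 0x5D
0x1A XOR 0x5D = 0x47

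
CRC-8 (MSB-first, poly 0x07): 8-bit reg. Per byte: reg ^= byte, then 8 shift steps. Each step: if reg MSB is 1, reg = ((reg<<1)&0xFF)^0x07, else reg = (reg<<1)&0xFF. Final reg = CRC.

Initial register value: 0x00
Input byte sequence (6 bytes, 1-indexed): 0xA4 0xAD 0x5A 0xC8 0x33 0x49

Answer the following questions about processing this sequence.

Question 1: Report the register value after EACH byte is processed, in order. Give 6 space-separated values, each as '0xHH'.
0x75 0x06 0x93 0x86 0x02 0xF6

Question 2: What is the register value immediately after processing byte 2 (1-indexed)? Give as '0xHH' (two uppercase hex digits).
Answer: 0x06

Derivation:
After byte 1 (0xA4): reg=0x75
After byte 2 (0xAD): reg=0x06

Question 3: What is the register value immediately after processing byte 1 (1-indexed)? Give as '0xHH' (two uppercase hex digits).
After byte 1 (0xA4): reg=0x75

Answer: 0x75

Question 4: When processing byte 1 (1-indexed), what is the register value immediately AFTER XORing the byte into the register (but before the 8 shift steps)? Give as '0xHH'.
Register before byte 1: 0x00
Byte 1: 0xA4
0x00 XOR 0xA4 = 0xA4

Answer: 0xA4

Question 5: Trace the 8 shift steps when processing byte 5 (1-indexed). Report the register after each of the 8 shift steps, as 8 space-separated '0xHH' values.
Answer: 0x6D 0xDA 0xB3 0x61 0xC2 0x83 0x01 0x02

Derivation:
After byte 1 (0xA4): reg=0x75
After byte 2 (0xAD): reg=0x06
After byte 3 (0x5A): reg=0x93
After byte 4 (0xC8): reg=0x86
Register before byte 5: 0x86
After XOR with byte 0x33: 0xB5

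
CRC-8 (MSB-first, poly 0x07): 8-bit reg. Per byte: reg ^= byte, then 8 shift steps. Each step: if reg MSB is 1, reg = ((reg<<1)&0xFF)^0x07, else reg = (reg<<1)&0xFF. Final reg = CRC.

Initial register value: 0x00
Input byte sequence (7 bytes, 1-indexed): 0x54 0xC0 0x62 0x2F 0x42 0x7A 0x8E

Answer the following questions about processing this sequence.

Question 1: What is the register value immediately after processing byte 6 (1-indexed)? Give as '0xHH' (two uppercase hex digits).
After byte 1 (0x54): reg=0xAB
After byte 2 (0xC0): reg=0x16
After byte 3 (0x62): reg=0x4B
After byte 4 (0x2F): reg=0x3B
After byte 5 (0x42): reg=0x68
After byte 6 (0x7A): reg=0x7E

Answer: 0x7E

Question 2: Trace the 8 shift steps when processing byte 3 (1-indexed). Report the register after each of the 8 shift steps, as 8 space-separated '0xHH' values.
Answer: 0xE8 0xD7 0xA9 0x55 0xAA 0x53 0xA6 0x4B

Derivation:
After byte 1 (0x54): reg=0xAB
After byte 2 (0xC0): reg=0x16
Register before byte 3: 0x16
After XOR with byte 0x62: 0x74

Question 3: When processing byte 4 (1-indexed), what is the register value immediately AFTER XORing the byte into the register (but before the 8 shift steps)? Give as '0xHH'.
Answer: 0x64

Derivation:
Register before byte 4: 0x4B
Byte 4: 0x2F
0x4B XOR 0x2F = 0x64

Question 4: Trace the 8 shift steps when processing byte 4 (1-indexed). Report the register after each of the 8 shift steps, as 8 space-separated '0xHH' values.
After byte 1 (0x54): reg=0xAB
After byte 2 (0xC0): reg=0x16
After byte 3 (0x62): reg=0x4B
Register before byte 4: 0x4B
After XOR with byte 0x2F: 0x64

Answer: 0xC8 0x97 0x29 0x52 0xA4 0x4F 0x9E 0x3B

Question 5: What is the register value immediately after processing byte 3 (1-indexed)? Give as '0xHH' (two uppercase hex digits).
Answer: 0x4B

Derivation:
After byte 1 (0x54): reg=0xAB
After byte 2 (0xC0): reg=0x16
After byte 3 (0x62): reg=0x4B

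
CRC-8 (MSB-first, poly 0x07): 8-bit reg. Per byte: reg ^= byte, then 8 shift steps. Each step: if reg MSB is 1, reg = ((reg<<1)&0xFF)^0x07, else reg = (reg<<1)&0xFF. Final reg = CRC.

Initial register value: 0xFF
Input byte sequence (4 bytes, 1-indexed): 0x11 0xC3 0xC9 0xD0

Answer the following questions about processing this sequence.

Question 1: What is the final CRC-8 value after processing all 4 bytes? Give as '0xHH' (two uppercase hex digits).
Answer: 0xFE

Derivation:
After byte 1 (0x11): reg=0x84
After byte 2 (0xC3): reg=0xD2
After byte 3 (0xC9): reg=0x41
After byte 4 (0xD0): reg=0xFE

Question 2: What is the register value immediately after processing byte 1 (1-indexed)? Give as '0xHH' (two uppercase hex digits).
Answer: 0x84

Derivation:
After byte 1 (0x11): reg=0x84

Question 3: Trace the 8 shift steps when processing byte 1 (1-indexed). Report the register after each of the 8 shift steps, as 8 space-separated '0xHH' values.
Register before byte 1: 0xFF
After XOR with byte 0x11: 0xEE

Answer: 0xDB 0xB1 0x65 0xCA 0x93 0x21 0x42 0x84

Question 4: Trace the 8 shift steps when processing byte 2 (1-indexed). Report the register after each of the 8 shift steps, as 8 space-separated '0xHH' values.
After byte 1 (0x11): reg=0x84
Register before byte 2: 0x84
After XOR with byte 0xC3: 0x47

Answer: 0x8E 0x1B 0x36 0x6C 0xD8 0xB7 0x69 0xD2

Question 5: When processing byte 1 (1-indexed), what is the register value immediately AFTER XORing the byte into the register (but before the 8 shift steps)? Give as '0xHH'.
Register before byte 1: 0xFF
Byte 1: 0x11
0xFF XOR 0x11 = 0xEE

Answer: 0xEE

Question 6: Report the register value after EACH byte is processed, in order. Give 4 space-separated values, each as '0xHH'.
0x84 0xD2 0x41 0xFE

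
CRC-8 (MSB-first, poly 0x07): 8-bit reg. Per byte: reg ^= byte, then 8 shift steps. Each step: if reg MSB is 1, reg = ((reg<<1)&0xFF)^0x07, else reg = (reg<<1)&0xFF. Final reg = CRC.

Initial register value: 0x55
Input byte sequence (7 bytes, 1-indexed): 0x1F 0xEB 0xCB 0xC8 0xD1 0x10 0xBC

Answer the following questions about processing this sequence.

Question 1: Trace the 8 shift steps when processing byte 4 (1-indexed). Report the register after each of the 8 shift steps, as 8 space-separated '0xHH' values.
Answer: 0xC4 0x8F 0x19 0x32 0x64 0xC8 0x97 0x29

Derivation:
After byte 1 (0x1F): reg=0xF1
After byte 2 (0xEB): reg=0x46
After byte 3 (0xCB): reg=0xAA
Register before byte 4: 0xAA
After XOR with byte 0xC8: 0x62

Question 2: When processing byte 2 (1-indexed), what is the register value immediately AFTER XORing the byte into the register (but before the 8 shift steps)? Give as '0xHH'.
Answer: 0x1A

Derivation:
Register before byte 2: 0xF1
Byte 2: 0xEB
0xF1 XOR 0xEB = 0x1A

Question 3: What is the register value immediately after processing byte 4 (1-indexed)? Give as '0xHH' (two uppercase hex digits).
Answer: 0x29

Derivation:
After byte 1 (0x1F): reg=0xF1
After byte 2 (0xEB): reg=0x46
After byte 3 (0xCB): reg=0xAA
After byte 4 (0xC8): reg=0x29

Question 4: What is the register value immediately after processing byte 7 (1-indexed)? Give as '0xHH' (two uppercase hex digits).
Answer: 0x57

Derivation:
After byte 1 (0x1F): reg=0xF1
After byte 2 (0xEB): reg=0x46
After byte 3 (0xCB): reg=0xAA
After byte 4 (0xC8): reg=0x29
After byte 5 (0xD1): reg=0xE6
After byte 6 (0x10): reg=0xCC
After byte 7 (0xBC): reg=0x57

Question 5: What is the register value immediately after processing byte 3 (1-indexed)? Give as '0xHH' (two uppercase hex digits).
After byte 1 (0x1F): reg=0xF1
After byte 2 (0xEB): reg=0x46
After byte 3 (0xCB): reg=0xAA

Answer: 0xAA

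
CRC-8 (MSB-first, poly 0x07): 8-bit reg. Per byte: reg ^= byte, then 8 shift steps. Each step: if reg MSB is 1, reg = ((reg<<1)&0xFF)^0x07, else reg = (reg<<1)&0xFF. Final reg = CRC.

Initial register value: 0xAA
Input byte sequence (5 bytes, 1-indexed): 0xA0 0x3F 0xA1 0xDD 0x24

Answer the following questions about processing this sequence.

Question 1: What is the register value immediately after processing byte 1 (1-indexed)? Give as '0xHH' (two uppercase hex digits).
After byte 1 (0xA0): reg=0x36

Answer: 0x36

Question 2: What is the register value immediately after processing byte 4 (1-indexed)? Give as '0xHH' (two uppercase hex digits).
After byte 1 (0xA0): reg=0x36
After byte 2 (0x3F): reg=0x3F
After byte 3 (0xA1): reg=0xD3
After byte 4 (0xDD): reg=0x2A

Answer: 0x2A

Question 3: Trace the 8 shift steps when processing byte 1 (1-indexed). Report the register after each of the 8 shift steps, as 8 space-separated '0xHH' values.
Answer: 0x14 0x28 0x50 0xA0 0x47 0x8E 0x1B 0x36

Derivation:
Register before byte 1: 0xAA
After XOR with byte 0xA0: 0x0A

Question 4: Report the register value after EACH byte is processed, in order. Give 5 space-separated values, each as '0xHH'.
0x36 0x3F 0xD3 0x2A 0x2A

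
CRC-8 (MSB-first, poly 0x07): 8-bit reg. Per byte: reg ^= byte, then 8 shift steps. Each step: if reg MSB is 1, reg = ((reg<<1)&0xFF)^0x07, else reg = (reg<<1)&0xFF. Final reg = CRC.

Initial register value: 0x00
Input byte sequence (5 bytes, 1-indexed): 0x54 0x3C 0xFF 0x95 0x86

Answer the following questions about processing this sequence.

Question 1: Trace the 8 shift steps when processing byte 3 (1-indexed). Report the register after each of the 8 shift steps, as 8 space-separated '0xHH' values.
After byte 1 (0x54): reg=0xAB
After byte 2 (0x3C): reg=0xEC
Register before byte 3: 0xEC
After XOR with byte 0xFF: 0x13

Answer: 0x26 0x4C 0x98 0x37 0x6E 0xDC 0xBF 0x79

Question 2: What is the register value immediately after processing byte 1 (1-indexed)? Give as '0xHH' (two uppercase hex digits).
After byte 1 (0x54): reg=0xAB

Answer: 0xAB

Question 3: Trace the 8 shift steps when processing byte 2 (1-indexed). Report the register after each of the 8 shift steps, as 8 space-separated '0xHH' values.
After byte 1 (0x54): reg=0xAB
Register before byte 2: 0xAB
After XOR with byte 0x3C: 0x97

Answer: 0x29 0x52 0xA4 0x4F 0x9E 0x3B 0x76 0xEC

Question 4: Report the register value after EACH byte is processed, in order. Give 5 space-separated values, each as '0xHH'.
0xAB 0xEC 0x79 0x8A 0x24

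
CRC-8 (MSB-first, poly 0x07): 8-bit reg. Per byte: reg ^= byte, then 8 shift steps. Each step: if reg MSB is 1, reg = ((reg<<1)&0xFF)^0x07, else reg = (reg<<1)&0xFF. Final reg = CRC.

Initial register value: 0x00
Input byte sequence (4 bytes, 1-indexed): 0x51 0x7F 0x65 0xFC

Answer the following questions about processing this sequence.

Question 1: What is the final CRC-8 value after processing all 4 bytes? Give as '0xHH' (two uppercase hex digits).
After byte 1 (0x51): reg=0xB0
After byte 2 (0x7F): reg=0x63
After byte 3 (0x65): reg=0x12
After byte 4 (0xFC): reg=0x84

Answer: 0x84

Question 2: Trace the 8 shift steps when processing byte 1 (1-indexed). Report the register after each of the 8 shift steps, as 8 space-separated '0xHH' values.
Answer: 0xA2 0x43 0x86 0x0B 0x16 0x2C 0x58 0xB0

Derivation:
Register before byte 1: 0x00
After XOR with byte 0x51: 0x51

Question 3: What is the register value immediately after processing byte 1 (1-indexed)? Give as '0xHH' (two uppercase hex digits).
After byte 1 (0x51): reg=0xB0

Answer: 0xB0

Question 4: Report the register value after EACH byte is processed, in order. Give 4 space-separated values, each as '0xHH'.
0xB0 0x63 0x12 0x84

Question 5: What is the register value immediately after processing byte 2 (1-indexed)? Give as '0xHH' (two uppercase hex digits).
After byte 1 (0x51): reg=0xB0
After byte 2 (0x7F): reg=0x63

Answer: 0x63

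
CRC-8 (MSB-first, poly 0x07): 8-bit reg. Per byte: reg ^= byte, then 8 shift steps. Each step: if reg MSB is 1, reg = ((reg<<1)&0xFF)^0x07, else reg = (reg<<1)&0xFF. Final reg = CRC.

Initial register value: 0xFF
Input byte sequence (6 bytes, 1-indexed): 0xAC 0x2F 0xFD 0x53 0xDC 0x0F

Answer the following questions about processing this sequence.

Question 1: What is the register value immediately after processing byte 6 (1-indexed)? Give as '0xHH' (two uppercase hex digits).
Answer: 0xC8

Derivation:
After byte 1 (0xAC): reg=0xBE
After byte 2 (0x2F): reg=0xFE
After byte 3 (0xFD): reg=0x09
After byte 4 (0x53): reg=0x81
After byte 5 (0xDC): reg=0x94
After byte 6 (0x0F): reg=0xC8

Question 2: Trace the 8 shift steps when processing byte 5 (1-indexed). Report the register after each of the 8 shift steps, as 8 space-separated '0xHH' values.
Answer: 0xBA 0x73 0xE6 0xCB 0x91 0x25 0x4A 0x94

Derivation:
After byte 1 (0xAC): reg=0xBE
After byte 2 (0x2F): reg=0xFE
After byte 3 (0xFD): reg=0x09
After byte 4 (0x53): reg=0x81
Register before byte 5: 0x81
After XOR with byte 0xDC: 0x5D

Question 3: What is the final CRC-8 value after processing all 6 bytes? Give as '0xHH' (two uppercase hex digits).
After byte 1 (0xAC): reg=0xBE
After byte 2 (0x2F): reg=0xFE
After byte 3 (0xFD): reg=0x09
After byte 4 (0x53): reg=0x81
After byte 5 (0xDC): reg=0x94
After byte 6 (0x0F): reg=0xC8

Answer: 0xC8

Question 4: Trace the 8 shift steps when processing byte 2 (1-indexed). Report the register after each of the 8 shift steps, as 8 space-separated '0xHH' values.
After byte 1 (0xAC): reg=0xBE
Register before byte 2: 0xBE
After XOR with byte 0x2F: 0x91

Answer: 0x25 0x4A 0x94 0x2F 0x5E 0xBC 0x7F 0xFE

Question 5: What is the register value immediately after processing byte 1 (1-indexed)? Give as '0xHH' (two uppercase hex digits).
Answer: 0xBE

Derivation:
After byte 1 (0xAC): reg=0xBE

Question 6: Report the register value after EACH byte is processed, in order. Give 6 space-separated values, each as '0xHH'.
0xBE 0xFE 0x09 0x81 0x94 0xC8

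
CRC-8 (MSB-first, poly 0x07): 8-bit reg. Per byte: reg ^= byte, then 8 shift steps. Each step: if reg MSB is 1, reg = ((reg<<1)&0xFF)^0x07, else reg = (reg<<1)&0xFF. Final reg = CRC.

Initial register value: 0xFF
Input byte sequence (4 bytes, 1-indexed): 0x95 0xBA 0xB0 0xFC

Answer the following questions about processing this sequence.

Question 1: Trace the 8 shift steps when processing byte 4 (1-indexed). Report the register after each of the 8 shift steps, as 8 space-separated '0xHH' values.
After byte 1 (0x95): reg=0x11
After byte 2 (0xBA): reg=0x58
After byte 3 (0xB0): reg=0x96
Register before byte 4: 0x96
After XOR with byte 0xFC: 0x6A

Answer: 0xD4 0xAF 0x59 0xB2 0x63 0xC6 0x8B 0x11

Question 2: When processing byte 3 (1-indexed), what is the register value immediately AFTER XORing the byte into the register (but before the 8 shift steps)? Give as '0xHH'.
Register before byte 3: 0x58
Byte 3: 0xB0
0x58 XOR 0xB0 = 0xE8

Answer: 0xE8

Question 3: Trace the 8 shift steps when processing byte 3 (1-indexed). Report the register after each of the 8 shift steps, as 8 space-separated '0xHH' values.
Answer: 0xD7 0xA9 0x55 0xAA 0x53 0xA6 0x4B 0x96

Derivation:
After byte 1 (0x95): reg=0x11
After byte 2 (0xBA): reg=0x58
Register before byte 3: 0x58
After XOR with byte 0xB0: 0xE8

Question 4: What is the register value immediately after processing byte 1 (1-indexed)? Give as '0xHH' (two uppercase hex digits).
After byte 1 (0x95): reg=0x11

Answer: 0x11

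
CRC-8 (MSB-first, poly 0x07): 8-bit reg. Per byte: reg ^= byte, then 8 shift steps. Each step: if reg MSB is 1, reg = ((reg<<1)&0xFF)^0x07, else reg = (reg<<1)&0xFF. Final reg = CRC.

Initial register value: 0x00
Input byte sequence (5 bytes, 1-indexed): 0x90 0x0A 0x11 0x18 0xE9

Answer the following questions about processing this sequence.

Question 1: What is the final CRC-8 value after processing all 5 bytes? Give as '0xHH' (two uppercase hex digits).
Answer: 0x9E

Derivation:
After byte 1 (0x90): reg=0xF9
After byte 2 (0x0A): reg=0xD7
After byte 3 (0x11): reg=0x5C
After byte 4 (0x18): reg=0xDB
After byte 5 (0xE9): reg=0x9E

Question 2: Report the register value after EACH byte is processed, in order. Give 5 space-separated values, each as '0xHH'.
0xF9 0xD7 0x5C 0xDB 0x9E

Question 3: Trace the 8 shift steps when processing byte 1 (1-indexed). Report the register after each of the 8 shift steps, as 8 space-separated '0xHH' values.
Register before byte 1: 0x00
After XOR with byte 0x90: 0x90

Answer: 0x27 0x4E 0x9C 0x3F 0x7E 0xFC 0xFF 0xF9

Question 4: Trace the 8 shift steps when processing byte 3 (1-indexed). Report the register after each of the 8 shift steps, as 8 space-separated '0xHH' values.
Answer: 0x8B 0x11 0x22 0x44 0x88 0x17 0x2E 0x5C

Derivation:
After byte 1 (0x90): reg=0xF9
After byte 2 (0x0A): reg=0xD7
Register before byte 3: 0xD7
After XOR with byte 0x11: 0xC6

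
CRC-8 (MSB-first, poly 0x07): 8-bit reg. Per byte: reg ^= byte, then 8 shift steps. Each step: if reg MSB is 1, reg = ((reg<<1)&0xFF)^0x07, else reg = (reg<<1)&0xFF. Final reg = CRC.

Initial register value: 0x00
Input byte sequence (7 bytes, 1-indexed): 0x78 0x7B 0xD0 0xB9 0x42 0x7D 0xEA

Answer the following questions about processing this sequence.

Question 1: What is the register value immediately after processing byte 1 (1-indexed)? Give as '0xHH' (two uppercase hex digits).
Answer: 0x6F

Derivation:
After byte 1 (0x78): reg=0x6F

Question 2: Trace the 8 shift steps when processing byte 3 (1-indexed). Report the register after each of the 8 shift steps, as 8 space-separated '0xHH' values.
Answer: 0x7F 0xFE 0xFB 0xF1 0xE5 0xCD 0x9D 0x3D

Derivation:
After byte 1 (0x78): reg=0x6F
After byte 2 (0x7B): reg=0x6C
Register before byte 3: 0x6C
After XOR with byte 0xD0: 0xBC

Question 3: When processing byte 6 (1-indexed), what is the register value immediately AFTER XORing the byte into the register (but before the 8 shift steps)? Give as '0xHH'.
Answer: 0x56

Derivation:
Register before byte 6: 0x2B
Byte 6: 0x7D
0x2B XOR 0x7D = 0x56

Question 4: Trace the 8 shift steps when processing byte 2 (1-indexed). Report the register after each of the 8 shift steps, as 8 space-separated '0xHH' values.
After byte 1 (0x78): reg=0x6F
Register before byte 2: 0x6F
After XOR with byte 0x7B: 0x14

Answer: 0x28 0x50 0xA0 0x47 0x8E 0x1B 0x36 0x6C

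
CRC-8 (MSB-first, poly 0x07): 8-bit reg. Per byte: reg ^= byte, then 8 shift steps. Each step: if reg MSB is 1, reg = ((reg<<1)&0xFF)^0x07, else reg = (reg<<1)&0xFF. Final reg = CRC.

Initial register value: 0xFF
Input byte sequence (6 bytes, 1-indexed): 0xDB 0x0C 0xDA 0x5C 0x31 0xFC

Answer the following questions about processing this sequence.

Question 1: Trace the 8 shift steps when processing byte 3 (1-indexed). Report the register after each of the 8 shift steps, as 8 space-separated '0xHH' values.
After byte 1 (0xDB): reg=0xFC
After byte 2 (0x0C): reg=0xDE
Register before byte 3: 0xDE
After XOR with byte 0xDA: 0x04

Answer: 0x08 0x10 0x20 0x40 0x80 0x07 0x0E 0x1C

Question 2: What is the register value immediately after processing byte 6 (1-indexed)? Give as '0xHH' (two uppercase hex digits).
After byte 1 (0xDB): reg=0xFC
After byte 2 (0x0C): reg=0xDE
After byte 3 (0xDA): reg=0x1C
After byte 4 (0x5C): reg=0xC7
After byte 5 (0x31): reg=0xCC
After byte 6 (0xFC): reg=0x90

Answer: 0x90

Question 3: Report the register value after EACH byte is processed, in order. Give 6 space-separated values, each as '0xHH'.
0xFC 0xDE 0x1C 0xC7 0xCC 0x90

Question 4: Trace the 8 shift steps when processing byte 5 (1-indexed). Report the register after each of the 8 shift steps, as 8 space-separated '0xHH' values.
Answer: 0xEB 0xD1 0xA5 0x4D 0x9A 0x33 0x66 0xCC

Derivation:
After byte 1 (0xDB): reg=0xFC
After byte 2 (0x0C): reg=0xDE
After byte 3 (0xDA): reg=0x1C
After byte 4 (0x5C): reg=0xC7
Register before byte 5: 0xC7
After XOR with byte 0x31: 0xF6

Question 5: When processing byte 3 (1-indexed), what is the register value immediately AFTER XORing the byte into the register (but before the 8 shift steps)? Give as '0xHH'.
Answer: 0x04

Derivation:
Register before byte 3: 0xDE
Byte 3: 0xDA
0xDE XOR 0xDA = 0x04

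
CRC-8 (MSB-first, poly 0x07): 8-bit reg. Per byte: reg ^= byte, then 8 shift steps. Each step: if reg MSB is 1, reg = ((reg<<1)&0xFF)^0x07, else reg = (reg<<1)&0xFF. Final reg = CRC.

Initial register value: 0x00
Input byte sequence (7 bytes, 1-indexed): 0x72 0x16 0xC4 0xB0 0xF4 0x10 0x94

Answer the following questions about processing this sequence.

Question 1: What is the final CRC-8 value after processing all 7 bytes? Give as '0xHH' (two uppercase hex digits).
Answer: 0xDB

Derivation:
After byte 1 (0x72): reg=0x59
After byte 2 (0x16): reg=0xEA
After byte 3 (0xC4): reg=0xCA
After byte 4 (0xB0): reg=0x61
After byte 5 (0xF4): reg=0xE2
After byte 6 (0x10): reg=0xD0
After byte 7 (0x94): reg=0xDB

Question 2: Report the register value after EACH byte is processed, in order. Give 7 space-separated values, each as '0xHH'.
0x59 0xEA 0xCA 0x61 0xE2 0xD0 0xDB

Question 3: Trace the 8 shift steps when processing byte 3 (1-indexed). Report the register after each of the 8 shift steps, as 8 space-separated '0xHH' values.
Answer: 0x5C 0xB8 0x77 0xEE 0xDB 0xB1 0x65 0xCA

Derivation:
After byte 1 (0x72): reg=0x59
After byte 2 (0x16): reg=0xEA
Register before byte 3: 0xEA
After XOR with byte 0xC4: 0x2E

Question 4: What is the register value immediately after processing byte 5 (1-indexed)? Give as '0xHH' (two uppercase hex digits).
After byte 1 (0x72): reg=0x59
After byte 2 (0x16): reg=0xEA
After byte 3 (0xC4): reg=0xCA
After byte 4 (0xB0): reg=0x61
After byte 5 (0xF4): reg=0xE2

Answer: 0xE2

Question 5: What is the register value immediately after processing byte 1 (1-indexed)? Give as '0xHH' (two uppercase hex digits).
Answer: 0x59

Derivation:
After byte 1 (0x72): reg=0x59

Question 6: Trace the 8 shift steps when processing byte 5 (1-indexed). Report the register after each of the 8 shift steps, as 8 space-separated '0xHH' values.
Answer: 0x2D 0x5A 0xB4 0x6F 0xDE 0xBB 0x71 0xE2

Derivation:
After byte 1 (0x72): reg=0x59
After byte 2 (0x16): reg=0xEA
After byte 3 (0xC4): reg=0xCA
After byte 4 (0xB0): reg=0x61
Register before byte 5: 0x61
After XOR with byte 0xF4: 0x95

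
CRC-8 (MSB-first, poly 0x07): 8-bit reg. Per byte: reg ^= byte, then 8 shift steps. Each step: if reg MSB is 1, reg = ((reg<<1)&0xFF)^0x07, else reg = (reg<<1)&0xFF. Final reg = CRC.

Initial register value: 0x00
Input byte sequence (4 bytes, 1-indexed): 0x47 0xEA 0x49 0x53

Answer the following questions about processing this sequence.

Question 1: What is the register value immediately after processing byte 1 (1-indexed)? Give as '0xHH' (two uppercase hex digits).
After byte 1 (0x47): reg=0xD2

Answer: 0xD2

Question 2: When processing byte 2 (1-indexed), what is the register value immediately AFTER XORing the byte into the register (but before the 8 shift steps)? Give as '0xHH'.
Register before byte 2: 0xD2
Byte 2: 0xEA
0xD2 XOR 0xEA = 0x38

Answer: 0x38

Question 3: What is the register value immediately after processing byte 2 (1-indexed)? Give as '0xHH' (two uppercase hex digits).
After byte 1 (0x47): reg=0xD2
After byte 2 (0xEA): reg=0xA8

Answer: 0xA8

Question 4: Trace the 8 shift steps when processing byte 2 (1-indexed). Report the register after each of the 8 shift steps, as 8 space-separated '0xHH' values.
Answer: 0x70 0xE0 0xC7 0x89 0x15 0x2A 0x54 0xA8

Derivation:
After byte 1 (0x47): reg=0xD2
Register before byte 2: 0xD2
After XOR with byte 0xEA: 0x38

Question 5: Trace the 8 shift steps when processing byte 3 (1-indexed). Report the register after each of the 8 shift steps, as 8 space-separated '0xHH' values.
After byte 1 (0x47): reg=0xD2
After byte 2 (0xEA): reg=0xA8
Register before byte 3: 0xA8
After XOR with byte 0x49: 0xE1

Answer: 0xC5 0x8D 0x1D 0x3A 0x74 0xE8 0xD7 0xA9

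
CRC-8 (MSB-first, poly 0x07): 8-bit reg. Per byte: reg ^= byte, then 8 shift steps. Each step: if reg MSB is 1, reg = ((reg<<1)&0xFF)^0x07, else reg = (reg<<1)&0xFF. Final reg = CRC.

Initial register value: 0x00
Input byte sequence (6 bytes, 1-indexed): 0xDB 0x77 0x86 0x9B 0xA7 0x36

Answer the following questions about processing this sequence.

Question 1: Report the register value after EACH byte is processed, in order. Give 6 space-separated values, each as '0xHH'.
0x0F 0x6F 0x91 0x36 0xFE 0x76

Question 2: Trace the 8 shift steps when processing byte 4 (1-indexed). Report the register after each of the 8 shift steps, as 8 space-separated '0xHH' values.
After byte 1 (0xDB): reg=0x0F
After byte 2 (0x77): reg=0x6F
After byte 3 (0x86): reg=0x91
Register before byte 4: 0x91
After XOR with byte 0x9B: 0x0A

Answer: 0x14 0x28 0x50 0xA0 0x47 0x8E 0x1B 0x36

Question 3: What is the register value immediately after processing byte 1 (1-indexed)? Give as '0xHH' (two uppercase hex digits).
After byte 1 (0xDB): reg=0x0F

Answer: 0x0F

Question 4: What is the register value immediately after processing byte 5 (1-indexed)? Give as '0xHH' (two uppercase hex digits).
After byte 1 (0xDB): reg=0x0F
After byte 2 (0x77): reg=0x6F
After byte 3 (0x86): reg=0x91
After byte 4 (0x9B): reg=0x36
After byte 5 (0xA7): reg=0xFE

Answer: 0xFE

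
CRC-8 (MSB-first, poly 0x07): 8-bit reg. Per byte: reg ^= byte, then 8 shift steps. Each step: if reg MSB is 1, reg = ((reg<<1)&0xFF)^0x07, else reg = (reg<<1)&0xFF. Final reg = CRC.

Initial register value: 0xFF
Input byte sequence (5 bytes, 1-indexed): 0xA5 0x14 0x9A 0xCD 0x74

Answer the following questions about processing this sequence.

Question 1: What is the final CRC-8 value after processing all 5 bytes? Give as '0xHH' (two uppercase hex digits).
Answer: 0x79

Derivation:
After byte 1 (0xA5): reg=0x81
After byte 2 (0x14): reg=0xE2
After byte 3 (0x9A): reg=0x6F
After byte 4 (0xCD): reg=0x67
After byte 5 (0x74): reg=0x79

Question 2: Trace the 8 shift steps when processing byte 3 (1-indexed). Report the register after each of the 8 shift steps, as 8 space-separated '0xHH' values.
Answer: 0xF0 0xE7 0xC9 0x95 0x2D 0x5A 0xB4 0x6F

Derivation:
After byte 1 (0xA5): reg=0x81
After byte 2 (0x14): reg=0xE2
Register before byte 3: 0xE2
After XOR with byte 0x9A: 0x78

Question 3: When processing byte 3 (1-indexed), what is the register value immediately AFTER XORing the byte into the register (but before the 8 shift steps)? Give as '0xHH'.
Answer: 0x78

Derivation:
Register before byte 3: 0xE2
Byte 3: 0x9A
0xE2 XOR 0x9A = 0x78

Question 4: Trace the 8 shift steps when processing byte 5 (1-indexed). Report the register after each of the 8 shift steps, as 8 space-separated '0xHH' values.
Answer: 0x26 0x4C 0x98 0x37 0x6E 0xDC 0xBF 0x79

Derivation:
After byte 1 (0xA5): reg=0x81
After byte 2 (0x14): reg=0xE2
After byte 3 (0x9A): reg=0x6F
After byte 4 (0xCD): reg=0x67
Register before byte 5: 0x67
After XOR with byte 0x74: 0x13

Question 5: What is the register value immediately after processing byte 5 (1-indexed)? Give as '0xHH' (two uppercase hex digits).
Answer: 0x79

Derivation:
After byte 1 (0xA5): reg=0x81
After byte 2 (0x14): reg=0xE2
After byte 3 (0x9A): reg=0x6F
After byte 4 (0xCD): reg=0x67
After byte 5 (0x74): reg=0x79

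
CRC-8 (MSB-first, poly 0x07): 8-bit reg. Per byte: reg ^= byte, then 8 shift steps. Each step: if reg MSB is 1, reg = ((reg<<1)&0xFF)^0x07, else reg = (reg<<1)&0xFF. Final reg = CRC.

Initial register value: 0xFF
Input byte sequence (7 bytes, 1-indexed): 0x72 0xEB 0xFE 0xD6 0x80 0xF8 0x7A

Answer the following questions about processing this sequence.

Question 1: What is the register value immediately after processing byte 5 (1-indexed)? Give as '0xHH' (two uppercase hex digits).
After byte 1 (0x72): reg=0xAA
After byte 2 (0xEB): reg=0xC0
After byte 3 (0xFE): reg=0xBA
After byte 4 (0xD6): reg=0x03
After byte 5 (0x80): reg=0x80

Answer: 0x80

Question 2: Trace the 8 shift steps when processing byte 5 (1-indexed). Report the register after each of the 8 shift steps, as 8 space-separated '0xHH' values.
Answer: 0x01 0x02 0x04 0x08 0x10 0x20 0x40 0x80

Derivation:
After byte 1 (0x72): reg=0xAA
After byte 2 (0xEB): reg=0xC0
After byte 3 (0xFE): reg=0xBA
After byte 4 (0xD6): reg=0x03
Register before byte 5: 0x03
After XOR with byte 0x80: 0x83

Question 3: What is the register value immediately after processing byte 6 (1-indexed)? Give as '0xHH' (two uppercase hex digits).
Answer: 0x6F

Derivation:
After byte 1 (0x72): reg=0xAA
After byte 2 (0xEB): reg=0xC0
After byte 3 (0xFE): reg=0xBA
After byte 4 (0xD6): reg=0x03
After byte 5 (0x80): reg=0x80
After byte 6 (0xF8): reg=0x6F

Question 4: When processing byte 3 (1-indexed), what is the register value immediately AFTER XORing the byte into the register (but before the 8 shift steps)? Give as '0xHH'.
Answer: 0x3E

Derivation:
Register before byte 3: 0xC0
Byte 3: 0xFE
0xC0 XOR 0xFE = 0x3E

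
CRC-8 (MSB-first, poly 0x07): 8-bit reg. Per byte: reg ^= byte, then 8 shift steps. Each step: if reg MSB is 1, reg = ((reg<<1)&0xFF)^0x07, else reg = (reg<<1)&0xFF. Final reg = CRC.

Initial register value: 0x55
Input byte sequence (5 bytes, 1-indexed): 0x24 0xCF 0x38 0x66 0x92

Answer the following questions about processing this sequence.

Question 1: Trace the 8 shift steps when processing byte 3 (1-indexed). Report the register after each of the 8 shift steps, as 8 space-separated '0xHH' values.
Answer: 0xDF 0xB9 0x75 0xEA 0xD3 0xA1 0x45 0x8A

Derivation:
After byte 1 (0x24): reg=0x50
After byte 2 (0xCF): reg=0xD4
Register before byte 3: 0xD4
After XOR with byte 0x38: 0xEC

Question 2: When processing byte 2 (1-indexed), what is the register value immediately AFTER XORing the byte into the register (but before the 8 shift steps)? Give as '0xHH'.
Answer: 0x9F

Derivation:
Register before byte 2: 0x50
Byte 2: 0xCF
0x50 XOR 0xCF = 0x9F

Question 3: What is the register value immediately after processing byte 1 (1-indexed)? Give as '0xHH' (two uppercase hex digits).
After byte 1 (0x24): reg=0x50

Answer: 0x50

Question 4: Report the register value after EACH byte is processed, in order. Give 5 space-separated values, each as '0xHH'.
0x50 0xD4 0x8A 0x8A 0x48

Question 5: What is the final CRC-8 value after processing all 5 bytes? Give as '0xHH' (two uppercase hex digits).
After byte 1 (0x24): reg=0x50
After byte 2 (0xCF): reg=0xD4
After byte 3 (0x38): reg=0x8A
After byte 4 (0x66): reg=0x8A
After byte 5 (0x92): reg=0x48

Answer: 0x48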